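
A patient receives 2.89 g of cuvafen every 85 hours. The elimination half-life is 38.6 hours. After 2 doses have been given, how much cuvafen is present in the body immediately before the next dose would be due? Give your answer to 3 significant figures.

0.765 g

The 2 doses were given 170, 85 hours ago.
Total = 2.89·(1/2)^(170/38.6) + 2.89·(1/2)^(85/38.6)
      = 0.1365 + 0.62807 ≈ 0.76457 g.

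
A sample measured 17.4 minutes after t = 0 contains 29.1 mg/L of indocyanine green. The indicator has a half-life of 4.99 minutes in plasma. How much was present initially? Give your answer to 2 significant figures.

Number of half-lives elapsed: n = 17.4/4.99 ≈ 3.487.
A₀ = A × 2^n = 29.1 × 2^3.487 = 29.1 × 11.212 ≈ 326.27 mg/L.

330 mg/L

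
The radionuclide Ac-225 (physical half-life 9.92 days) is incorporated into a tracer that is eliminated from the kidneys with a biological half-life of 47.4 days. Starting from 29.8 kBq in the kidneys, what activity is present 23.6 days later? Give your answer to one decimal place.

1/t_eff = 1/t_phys + 1/t_biol = 1/9.92 + 1/47.4 = 0.1219 per day.
t_eff = 9.92 × 47.4 / (9.92 + 47.4) ≈ 8.2032 days.
Remaining = 29.8 × (1/2)^(23.6/8.2032) = 29.8 × (1/2)^2.8769 ≈ 4.0567 kBq.

4.1 kBq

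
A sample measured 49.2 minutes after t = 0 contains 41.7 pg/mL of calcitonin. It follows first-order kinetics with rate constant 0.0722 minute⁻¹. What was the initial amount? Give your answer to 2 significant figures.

1500 pg/mL

t½ = ln 2 / k = 0.69315 / 0.0722 ≈ 9.6004 minutes.
Number of half-lives elapsed: n = 49.2/9.6004 ≈ 5.1248.
A₀ = A × 2^n = 41.7 × 2^5.1248 = 41.7 × 34.891 ≈ 1455 pg/mL.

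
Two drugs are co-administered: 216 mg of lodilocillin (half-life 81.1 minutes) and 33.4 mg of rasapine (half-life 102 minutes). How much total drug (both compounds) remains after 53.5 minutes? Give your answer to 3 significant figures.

160 mg

lodilocillin: 216 × (1/2)^(53.5/81.1) = 216 × (1/2)^0.65968 ≈ 136.73 mg.
rasapine: 33.4 × (1/2)^(53.5/102) = 33.4 × (1/2)^0.52451 ≈ 23.22 mg.
Total = 136.73 + 23.22 ≈ 159.95 mg.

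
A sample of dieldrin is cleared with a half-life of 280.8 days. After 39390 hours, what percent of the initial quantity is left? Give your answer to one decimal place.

39390 hours = 1641.25 days.
n = 1641.25/280.8 ≈ 5.8449 half-lives.
Fraction remaining = (1/2)^5.8449 ≈ 0.017398, i.e. 1.7398%.

1.7%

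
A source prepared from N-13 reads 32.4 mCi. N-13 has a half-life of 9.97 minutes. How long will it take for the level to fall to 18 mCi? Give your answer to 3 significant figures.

Fraction remaining = 18/32.4 ≈ 0.55556.
n = log₂(32.4/18) = ln(1.8)/ln 2 ≈ 0.848 half-lives.
t = n × t½ = 0.848 × 9.97 ≈ 8.4545 minutes.

8.45 minutes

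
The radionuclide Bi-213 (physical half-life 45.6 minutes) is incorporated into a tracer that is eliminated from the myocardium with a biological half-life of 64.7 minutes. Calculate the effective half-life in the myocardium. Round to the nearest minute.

27 minutes

1/t_eff = 1/t_phys + 1/t_biol = 1/45.6 + 1/64.7 = 0.037386 per minute.
t_eff = 45.6 × 64.7 / (45.6 + 64.7) ≈ 26.748 minutes.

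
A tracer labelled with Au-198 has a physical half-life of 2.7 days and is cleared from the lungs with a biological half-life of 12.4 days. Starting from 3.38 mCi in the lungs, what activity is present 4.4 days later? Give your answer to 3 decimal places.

1/t_eff = 1/t_phys + 1/t_biol = 1/2.7 + 1/12.4 = 0.45102 per day.
t_eff = 2.7 × 12.4 / (2.7 + 12.4) ≈ 2.2172 days.
Remaining = 3.38 × (1/2)^(4.4/2.2172) = 3.38 × (1/2)^1.9845 ≈ 0.85415 mCi.

0.854 mCi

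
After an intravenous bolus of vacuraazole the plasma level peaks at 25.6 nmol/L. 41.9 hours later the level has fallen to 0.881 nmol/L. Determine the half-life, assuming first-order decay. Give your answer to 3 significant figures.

A/A₀ = 0.881/25.6 ≈ 0.034414.
n = log₂(29.058) ≈ 4.8609 half-lives elapsed in 41.9 hours.
t½ = 41.9/4.8609 ≈ 8.6199 hours.

8.62 hours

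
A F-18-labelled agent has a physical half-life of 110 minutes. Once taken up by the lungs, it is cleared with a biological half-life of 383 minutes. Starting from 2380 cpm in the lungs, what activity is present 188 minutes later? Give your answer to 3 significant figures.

518 cpm

1/t_eff = 1/t_phys + 1/t_biol = 1/110 + 1/383 = 0.011702 per minute.
t_eff = 110 × 383 / (110 + 383) ≈ 85.456 minutes.
Remaining = 2380 × (1/2)^(188/85.456) = 2380 × (1/2)^2.2 ≈ 517.99 cpm.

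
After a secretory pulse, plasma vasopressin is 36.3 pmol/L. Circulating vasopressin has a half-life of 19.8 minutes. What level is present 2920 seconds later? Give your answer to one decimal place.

6.6 pmol/L

Convert the elapsed time: 2920 seconds = 48.6667 minutes.
Number of half-lives: n = 48.6667/19.8 ≈ 2.4579.
Remaining = 36.3 × (1/2)^2.4579 = 36.3 × 0.18201 ≈ 6.607 pmol/L.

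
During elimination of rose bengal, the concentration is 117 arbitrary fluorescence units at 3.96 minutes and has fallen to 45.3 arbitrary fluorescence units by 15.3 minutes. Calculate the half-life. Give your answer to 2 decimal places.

Over Δt = 15.3 − 3.96 = 11.34 minutes, the level fell by a factor of 117/45.3 ≈ 2.5828.
n = log₂(2.5828) ≈ 1.3689 half-lives, so t½ = 11.34/1.3689 ≈ 8.2839 minutes.

8.28 minutes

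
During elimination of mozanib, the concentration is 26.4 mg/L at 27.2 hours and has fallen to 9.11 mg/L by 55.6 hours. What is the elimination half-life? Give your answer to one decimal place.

18.5 hours

Over Δt = 55.6 − 27.2 = 28.4 hours, the level fell by a factor of 26.4/9.11 ≈ 2.8979.
n = log₂(2.8979) ≈ 1.535 half-lives, so t½ = 28.4/1.535 ≈ 18.501 hours.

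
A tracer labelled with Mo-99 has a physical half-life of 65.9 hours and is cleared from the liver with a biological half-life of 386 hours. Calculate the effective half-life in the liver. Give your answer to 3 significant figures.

1/t_eff = 1/t_phys + 1/t_biol = 1/65.9 + 1/386 = 0.017765 per hour.
t_eff = 65.9 × 386 / (65.9 + 386) ≈ 56.29 hours.

56.3 hours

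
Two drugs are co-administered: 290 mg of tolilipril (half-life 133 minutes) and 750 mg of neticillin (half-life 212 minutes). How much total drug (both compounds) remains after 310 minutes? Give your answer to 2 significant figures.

330 mg

tolilipril: 290 × (1/2)^(310/133) = 290 × (1/2)^2.3308 ≈ 57.643 mg.
neticillin: 750 × (1/2)^(310/212) = 750 × (1/2)^1.4623 ≈ 272.19 mg.
Total = 57.643 + 272.19 ≈ 329.84 mg.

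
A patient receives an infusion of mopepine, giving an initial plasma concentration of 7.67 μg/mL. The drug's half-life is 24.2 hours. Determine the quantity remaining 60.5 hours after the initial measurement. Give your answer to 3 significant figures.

Number of half-lives: n = 60.5/24.2 ≈ 2.5.
Remaining = 7.67 × (1/2)^2.5 = 7.67 × 0.17678 ≈ 1.3559 μg/mL.

1.36 μg/mL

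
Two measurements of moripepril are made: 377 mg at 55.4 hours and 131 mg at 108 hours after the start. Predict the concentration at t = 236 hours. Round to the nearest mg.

10 mg

Over Δt = 108 − 55.4 = 52.6 hours, the level fell by a factor of 377/131 ≈ 2.8779.
n = log₂(2.8779) ≈ 1.525 half-lives, so t½ = 52.6/1.525 ≈ 34.492 hours.
From t = 108 to t = 236: 131 × (1/2)^((236−108)/34.492) ≈ 10.003 mg.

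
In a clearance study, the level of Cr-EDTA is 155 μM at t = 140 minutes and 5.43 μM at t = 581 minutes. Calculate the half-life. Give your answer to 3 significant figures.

91.2 minutes

Over Δt = 581 − 140 = 441 minutes, the level fell by a factor of 155/5.43 ≈ 28.545.
n = log₂(28.545) ≈ 4.8352 half-lives, so t½ = 441/4.8352 ≈ 91.207 minutes.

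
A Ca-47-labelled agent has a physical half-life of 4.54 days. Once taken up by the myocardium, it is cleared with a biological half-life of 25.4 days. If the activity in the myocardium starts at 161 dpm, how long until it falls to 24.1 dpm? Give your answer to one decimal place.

1/t_eff = 1/t_phys + 1/t_biol = 1/4.54 + 1/25.4 = 0.25963 per day.
t_eff = 4.54 × 25.4 / (4.54 + 25.4) ≈ 3.8516 days.
n = log₂(161/24.1) ≈ 2.74; t = 2.74 × 3.8516 ≈ 10.553 days.

10.6 days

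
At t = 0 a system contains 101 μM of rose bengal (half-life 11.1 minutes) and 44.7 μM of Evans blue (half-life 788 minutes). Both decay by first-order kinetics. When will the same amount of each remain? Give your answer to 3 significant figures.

13.2 minutes

Set 101·(1/2)^(t/11.1) = 44.7·(1/2)^(t/788).
Taking log₂: log₂(101/44.7) = t·(1/11.1 − 1/788).
log₂(2.2595) = 1.176; 1/11.1 − 1/788 = 0.088821.
t = 1.176 / 0.088821 ≈ 13.24 minutes.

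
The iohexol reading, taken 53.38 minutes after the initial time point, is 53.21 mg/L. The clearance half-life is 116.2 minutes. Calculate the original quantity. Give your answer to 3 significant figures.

73.2 mg/L

Number of half-lives elapsed: n = 53.38/116.2 ≈ 0.45938.
A₀ = A × 2^n = 53.21 × 2^0.45938 = 53.21 × 1.375 ≈ 73.161 mg/L.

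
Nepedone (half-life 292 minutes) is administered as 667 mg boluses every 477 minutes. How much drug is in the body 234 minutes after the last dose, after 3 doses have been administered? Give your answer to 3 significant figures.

546 mg

The 3 doses were given 1188, 711, 234 minutes ago.
Total = 667·(1/2)^(1188/292) + 667·(1/2)^(711/292) + 667·(1/2)^(234/292)
      = 39.755 + 123.35 + 382.73 ≈ 545.83 mg.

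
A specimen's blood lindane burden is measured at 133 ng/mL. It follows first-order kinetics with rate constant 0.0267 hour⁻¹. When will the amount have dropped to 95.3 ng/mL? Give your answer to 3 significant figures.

12.5 hours

t½ = ln 2 / λ = 0.69315 / 0.0267 ≈ 25.961 hours.
Fraction remaining = 95.3/133 ≈ 0.71654.
n = log₂(133/95.3) = ln(1.3956)/ln 2 ≈ 0.48088 half-lives.
t = n × t½ = 0.48088 × 25.961 ≈ 12.484 hours.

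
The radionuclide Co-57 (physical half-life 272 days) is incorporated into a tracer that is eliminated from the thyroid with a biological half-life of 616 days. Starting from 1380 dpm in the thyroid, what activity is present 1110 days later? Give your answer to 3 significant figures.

23.4 dpm

1/t_eff = 1/t_phys + 1/t_biol = 1/272 + 1/616 = 0.0052998 per day.
t_eff = 272 × 616 / (272 + 616) ≈ 188.68 days.
Remaining = 1380 × (1/2)^(1110/188.68) = 1380 × (1/2)^5.8828 ≈ 23.387 dpm.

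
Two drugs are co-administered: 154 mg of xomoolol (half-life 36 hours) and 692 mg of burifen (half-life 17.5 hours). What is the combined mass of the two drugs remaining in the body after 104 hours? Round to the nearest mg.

xomoolol: 154 × (1/2)^(104/36) = 154 × (1/2)^2.8889 ≈ 20.791 mg.
burifen: 692 × (1/2)^(104/17.5) = 692 × (1/2)^5.9429 ≈ 11.249 mg.
Total = 20.791 + 11.249 ≈ 32.041 mg.

32 mg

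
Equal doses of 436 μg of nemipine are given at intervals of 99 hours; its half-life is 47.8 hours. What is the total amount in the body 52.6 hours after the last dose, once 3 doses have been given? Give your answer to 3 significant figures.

The 3 doses were given 250.6, 151.6, 52.6 hours ago.
Total = 436·(1/2)^(250.6/47.8) + 436·(1/2)^(151.6/47.8) + 436·(1/2)^(52.6/47.8)
      = 11.516 + 48.39 + 203.34 ≈ 263.25 μg.

263 μg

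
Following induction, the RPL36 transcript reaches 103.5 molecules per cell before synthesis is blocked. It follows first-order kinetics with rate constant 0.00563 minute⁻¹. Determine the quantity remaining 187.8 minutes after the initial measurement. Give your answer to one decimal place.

t½ = ln 2 / k = 0.69315 / 0.00563 ≈ 123.12 minutes.
Number of half-lives: n = 187.8/123.12 ≈ 1.5254.
Remaining = 103.5 × (1/2)^1.5254 = 103.5 × 0.34739 ≈ 35.955 molecules per cell.

36.0 molecules per cell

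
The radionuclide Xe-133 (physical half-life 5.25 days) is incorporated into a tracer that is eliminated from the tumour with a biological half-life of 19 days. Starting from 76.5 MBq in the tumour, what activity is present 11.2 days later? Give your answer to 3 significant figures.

1/t_eff = 1/t_phys + 1/t_biol = 1/5.25 + 1/19 = 0.24311 per day.
t_eff = 5.25 × 19 / (5.25 + 19) ≈ 4.1134 days.
Remaining = 76.5 × (1/2)^(11.2/4.1134) = 76.5 × (1/2)^2.7228 ≈ 11.588 MBq.

11.6 MBq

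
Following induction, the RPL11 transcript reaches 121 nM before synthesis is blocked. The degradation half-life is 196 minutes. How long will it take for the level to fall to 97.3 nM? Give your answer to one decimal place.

Fraction remaining = 97.3/121 ≈ 0.80413.
n = log₂(121/97.3) = ln(1.2436)/ln 2 ≈ 0.3145 half-lives.
t = n × t½ = 0.3145 × 196 ≈ 61.641 minutes.

61.6 minutes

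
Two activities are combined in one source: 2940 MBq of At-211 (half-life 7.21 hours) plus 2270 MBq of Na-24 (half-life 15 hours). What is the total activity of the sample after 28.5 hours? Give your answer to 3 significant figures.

798 MBq

At-211: 2940 × (1/2)^(28.5/7.21) = 2940 × (1/2)^3.9528 ≈ 189.86 MBq.
Na-24: 2270 × (1/2)^(28.5/15) = 2270 × (1/2)^1.9 ≈ 608.23 MBq.
Total = 189.86 + 608.23 ≈ 798.09 MBq.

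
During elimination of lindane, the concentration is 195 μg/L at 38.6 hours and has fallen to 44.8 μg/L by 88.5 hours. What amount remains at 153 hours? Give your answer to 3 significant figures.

Over Δt = 88.5 − 38.6 = 49.9 hours, the level fell by a factor of 195/44.8 ≈ 4.3527.
n = log₂(4.3527) ≈ 2.1219 half-lives, so t½ = 49.9/2.1219 ≈ 23.517 hours.
From t = 88.5 to t = 153: 44.8 × (1/2)^((153−88.5)/23.517) ≈ 6.6932 μg/L.

6.69 μg/L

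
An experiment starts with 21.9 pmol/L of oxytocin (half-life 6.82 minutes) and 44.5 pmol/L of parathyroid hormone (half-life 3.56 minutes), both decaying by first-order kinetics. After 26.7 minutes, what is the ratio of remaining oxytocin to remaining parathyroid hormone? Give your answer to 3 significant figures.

5.91

oxytocin: 21.9 × (1/2)^(26.7/6.82) = 21.9 × (1/2)^3.915 ≈ 1.4519 pmol/L.
parathyroid hormone: 44.5 × (1/2)^(26.7/3.56) = 44.5 × (1/2)^7.5 ≈ 0.24583 pmol/L.
Ratio ≈ 1.4519 / 0.24583 ≈ 5.906.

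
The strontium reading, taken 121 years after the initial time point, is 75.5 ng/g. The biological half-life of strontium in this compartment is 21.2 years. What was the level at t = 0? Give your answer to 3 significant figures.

3950 ng/g

Number of half-lives elapsed: n = 121/21.2 ≈ 5.7075.
A₀ = A × 2^n = 75.5 × 2^5.7075 = 75.5 × 52.257 ≈ 3945.4 ng/g.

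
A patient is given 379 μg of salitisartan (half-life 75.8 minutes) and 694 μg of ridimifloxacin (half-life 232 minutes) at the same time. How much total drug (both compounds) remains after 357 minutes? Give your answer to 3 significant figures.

salitisartan: 379 × (1/2)^(357/75.8) = 379 × (1/2)^4.7098 ≈ 14.483 μg.
ridimifloxacin: 694 × (1/2)^(357/232) = 694 × (1/2)^1.5388 ≈ 238.86 μg.
Total = 14.483 + 238.86 ≈ 253.34 μg.

253 μg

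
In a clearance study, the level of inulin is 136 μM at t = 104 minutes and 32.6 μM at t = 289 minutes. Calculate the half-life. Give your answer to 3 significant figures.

Over Δt = 289 − 104 = 185 minutes, the level fell by a factor of 136/32.6 ≈ 4.1718.
n = log₂(4.1718) ≈ 2.0607 half-lives, so t½ = 185/2.0607 ≈ 89.777 minutes.

89.8 minutes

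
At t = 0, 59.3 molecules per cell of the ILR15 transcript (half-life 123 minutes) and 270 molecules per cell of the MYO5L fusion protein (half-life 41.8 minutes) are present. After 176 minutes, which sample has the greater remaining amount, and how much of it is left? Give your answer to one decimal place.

ILR15 transcript: 59.3 × (1/2)^1.4309 ≈ 21.994 molecules per cell.
MYO5L fusion protein: 270 × (1/2)^4.2105 ≈ 14.584 molecules per cell.
ILR15 transcript has more remaining, at ≈ 21.994 molecules per cell.

ILR15 transcript, 22.0 molecules per cell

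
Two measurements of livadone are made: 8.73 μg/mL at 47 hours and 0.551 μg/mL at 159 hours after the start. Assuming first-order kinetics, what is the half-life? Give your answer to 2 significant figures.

28 hours

Over Δt = 159 − 47 = 112 hours, the level fell by a factor of 8.73/0.551 ≈ 15.844.
n = log₂(15.844) ≈ 3.9859 half-lives, so t½ = 112/3.9859 ≈ 28.099 hours.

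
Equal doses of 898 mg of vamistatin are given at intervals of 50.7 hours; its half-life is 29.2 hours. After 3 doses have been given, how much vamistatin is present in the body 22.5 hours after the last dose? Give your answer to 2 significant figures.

The 3 doses were given 123.9, 73.2, 22.5 hours ago.
Total = 898·(1/2)^(123.9/29.2) + 898·(1/2)^(73.2/29.2) + 898·(1/2)^(22.5/29.2)
      = 47.42 + 157.99 + 526.4 ≈ 731.82 mg.

730 mg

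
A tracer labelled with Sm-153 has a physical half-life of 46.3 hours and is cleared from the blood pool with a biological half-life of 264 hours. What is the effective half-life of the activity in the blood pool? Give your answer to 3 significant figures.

39.4 hours

1/t_eff = 1/t_phys + 1/t_biol = 1/46.3 + 1/264 = 0.025386 per hour.
t_eff = 46.3 × 264 / (46.3 + 264) ≈ 39.392 hours.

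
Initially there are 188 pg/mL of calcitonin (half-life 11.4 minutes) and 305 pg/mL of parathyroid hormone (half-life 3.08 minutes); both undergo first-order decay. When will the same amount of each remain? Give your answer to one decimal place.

2.9 minutes

Set 188·(1/2)^(t/11.4) = 305·(1/2)^(t/3.08).
Taking log₂: log₂(188/305) = t·(1/11.4 − 1/3.08).
log₂(0.61639) = -0.69808; 1/11.4 − 1/3.08 = -0.23696.
t = -0.69808 / -0.23696 ≈ 2.946 minutes.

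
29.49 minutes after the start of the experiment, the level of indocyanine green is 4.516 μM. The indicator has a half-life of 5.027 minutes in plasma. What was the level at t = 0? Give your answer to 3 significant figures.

Number of half-lives elapsed: n = 29.49/5.027 ≈ 5.8663.
A₀ = A × 2^n = 4.516 × 2^5.8663 = 4.516 × 58.336 ≈ 263.45 μM.

263 μM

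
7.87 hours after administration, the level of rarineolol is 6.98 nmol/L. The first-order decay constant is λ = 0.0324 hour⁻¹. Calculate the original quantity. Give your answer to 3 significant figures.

t½ = ln 2 / λ = 0.69315 / 0.0324 ≈ 21.393 hours.
Number of half-lives elapsed: n = 7.87/21.393 ≈ 0.36787.
A₀ = A × 2^n = 6.98 × 2^0.36787 = 6.98 × 1.2904 ≈ 9.0073 nmol/L.

9.01 nmol/L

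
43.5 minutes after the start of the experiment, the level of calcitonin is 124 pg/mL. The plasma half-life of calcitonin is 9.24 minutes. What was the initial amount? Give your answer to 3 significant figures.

Number of half-lives elapsed: n = 43.5/9.24 ≈ 4.7078.
A₀ = A × 2^n = 124 × 2^4.7078 = 124 × 26.133 ≈ 3240.5 pg/mL.

3240 pg/mL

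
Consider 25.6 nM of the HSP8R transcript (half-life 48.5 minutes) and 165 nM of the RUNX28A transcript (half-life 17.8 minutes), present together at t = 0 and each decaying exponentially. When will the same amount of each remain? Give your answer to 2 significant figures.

Set 25.6·(1/2)^(t/48.5) = 165·(1/2)^(t/17.8).
Taking log₂: log₂(25.6/165) = t·(1/48.5 − 1/17.8).
log₂(0.15515) = -2.6883; 1/48.5 − 1/17.8 = -0.035561.
t = -2.6883 / -0.035561 ≈ 75.595 minutes.

76 minutes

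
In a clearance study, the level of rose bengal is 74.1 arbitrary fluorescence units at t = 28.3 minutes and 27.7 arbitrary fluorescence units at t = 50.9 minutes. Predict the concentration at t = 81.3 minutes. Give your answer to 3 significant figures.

7.37 arbitrary fluorescence units

Over Δt = 50.9 − 28.3 = 22.6 minutes, the level fell by a factor of 74.1/27.7 ≈ 2.6751.
n = log₂(2.6751) ≈ 1.4196 half-lives, so t½ = 22.6/1.4196 ≈ 15.92 minutes.
From t = 50.9 to t = 81.3: 27.7 × (1/2)^((81.3−50.9)/15.92) ≈ 7.3731 arbitrary fluorescence units.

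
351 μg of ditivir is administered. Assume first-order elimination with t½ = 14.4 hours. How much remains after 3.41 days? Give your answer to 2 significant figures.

6.8 μg

Convert the elapsed time: 3.41 days = 81.84 hours.
Number of half-lives: n = 81.84/14.4 ≈ 5.6833.
Remaining = 351 × (1/2)^5.6833 = 351 × 0.01946 ≈ 6.8305 μg.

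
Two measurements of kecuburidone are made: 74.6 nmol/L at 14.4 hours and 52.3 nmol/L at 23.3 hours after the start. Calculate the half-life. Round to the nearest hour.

Over Δt = 23.3 − 14.4 = 8.9 hours, the level fell by a factor of 74.6/52.3 ≈ 1.4264.
n = log₂(1.4264) ≈ 0.51236 half-lives, so t½ = 8.9/0.51236 ≈ 17.37 hours.

17 hours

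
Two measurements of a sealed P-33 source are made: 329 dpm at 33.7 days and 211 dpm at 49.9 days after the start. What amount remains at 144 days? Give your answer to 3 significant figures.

16.0 dpm

Over Δt = 49.9 − 33.7 = 16.2 days, the level fell by a factor of 329/211 ≈ 1.5592.
n = log₂(1.5592) ≈ 0.64084 half-lives, so t½ = 16.2/0.64084 ≈ 25.279 days.
From t = 49.9 to t = 144: 211 × (1/2)^((144−49.9)/25.279) ≈ 15.985 dpm.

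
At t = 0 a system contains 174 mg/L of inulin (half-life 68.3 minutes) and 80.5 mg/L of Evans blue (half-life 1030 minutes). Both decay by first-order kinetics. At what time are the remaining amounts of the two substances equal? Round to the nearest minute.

Set 174·(1/2)^(t/68.3) = 80.5·(1/2)^(t/1030).
Taking log₂: log₂(174/80.5) = t·(1/68.3 − 1/1030).
log₂(2.1615) = 1.112; 1/68.3 − 1/1030 = 0.01367.
t = 1.112 / 0.01367 ≈ 81.345 minutes.

81 minutes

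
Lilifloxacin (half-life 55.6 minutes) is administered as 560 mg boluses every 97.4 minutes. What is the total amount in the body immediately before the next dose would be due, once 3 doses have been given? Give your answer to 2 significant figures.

230 mg

The 3 doses were given 292.2, 194.8, 97.4 minutes ago.
Total = 560·(1/2)^(292.2/55.6) + 560·(1/2)^(194.8/55.6) + 560·(1/2)^(97.4/55.6)
      = 14.661 + 49.374 + 166.28 ≈ 230.32 mg.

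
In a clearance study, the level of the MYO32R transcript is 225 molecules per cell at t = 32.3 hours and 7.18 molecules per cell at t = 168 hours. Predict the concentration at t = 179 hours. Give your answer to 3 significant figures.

5.43 molecules per cell

Over Δt = 168 − 32.3 = 135.7 hours, the level fell by a factor of 225/7.18 ≈ 31.337.
n = log₂(31.337) ≈ 4.9698 half-lives, so t½ = 135.7/4.9698 ≈ 27.305 hours.
From t = 168 to t = 179: 7.18 × (1/2)^((179−168)/27.305) ≈ 5.4307 molecules per cell.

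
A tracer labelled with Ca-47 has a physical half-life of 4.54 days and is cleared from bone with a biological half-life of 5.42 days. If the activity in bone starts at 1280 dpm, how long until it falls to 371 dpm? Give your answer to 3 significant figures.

4.41 days

1/t_eff = 1/t_phys + 1/t_biol = 1/4.54 + 1/5.42 = 0.40477 per day.
t_eff = 4.54 × 5.42 / (4.54 + 5.42) ≈ 2.4706 days.
n = log₂(1280/371) ≈ 1.7867; t = 1.7867 × 2.4706 ≈ 4.414 days.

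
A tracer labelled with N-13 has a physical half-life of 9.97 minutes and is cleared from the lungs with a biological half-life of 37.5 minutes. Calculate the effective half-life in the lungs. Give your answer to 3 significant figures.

7.88 minutes

1/t_eff = 1/t_phys + 1/t_biol = 1/9.97 + 1/37.5 = 0.12697 per minute.
t_eff = 9.97 × 37.5 / (9.97 + 37.5) ≈ 7.876 minutes.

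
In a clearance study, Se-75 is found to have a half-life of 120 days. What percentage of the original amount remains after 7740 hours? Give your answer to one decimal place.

7740 hours = 322.5 days.
n = 322.5/120 ≈ 2.6875 half-lives.
Fraction remaining = (1/2)^2.6875 ≈ 0.15523, i.e. 15.523%.

15.5%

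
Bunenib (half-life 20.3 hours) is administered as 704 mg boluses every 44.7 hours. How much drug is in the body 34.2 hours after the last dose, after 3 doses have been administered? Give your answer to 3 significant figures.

The 3 doses were given 123.6, 78.9, 34.2 hours ago.
Total = 704·(1/2)^(123.6/20.3) + 704·(1/2)^(78.9/20.3) + 704·(1/2)^(34.2/20.3)
      = 10.344 + 47.595 + 218.99 ≈ 276.93 mg.

277 mg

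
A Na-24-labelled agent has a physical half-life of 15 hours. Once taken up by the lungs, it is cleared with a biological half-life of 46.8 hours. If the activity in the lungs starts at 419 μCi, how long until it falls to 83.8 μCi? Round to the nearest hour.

26 hours

1/t_eff = 1/t_phys + 1/t_biol = 1/15 + 1/46.8 = 0.088034 per hour.
t_eff = 15 × 46.8 / (15 + 46.8) ≈ 11.359 hours.
n = log₂(419/83.8) ≈ 2.3219; t = 2.3219 × 11.359 ≈ 26.375 hours.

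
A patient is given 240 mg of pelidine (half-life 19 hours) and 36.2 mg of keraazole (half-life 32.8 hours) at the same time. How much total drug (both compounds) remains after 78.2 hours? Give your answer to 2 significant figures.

21 mg

pelidine: 240 × (1/2)^(78.2/19) = 240 × (1/2)^4.1158 ≈ 13.843 mg.
keraazole: 36.2 × (1/2)^(78.2/32.8) = 36.2 × (1/2)^2.3841 ≈ 6.9344 mg.
Total = 13.843 + 6.9344 ≈ 20.778 mg.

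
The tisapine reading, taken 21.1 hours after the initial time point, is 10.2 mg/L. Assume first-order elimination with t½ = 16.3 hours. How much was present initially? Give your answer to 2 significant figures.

25 mg/L

Number of half-lives elapsed: n = 21.1/16.3 ≈ 1.2945.
A₀ = A × 2^n = 10.2 × 2^1.2945 = 10.2 × 2.4529 ≈ 25.019 mg/L.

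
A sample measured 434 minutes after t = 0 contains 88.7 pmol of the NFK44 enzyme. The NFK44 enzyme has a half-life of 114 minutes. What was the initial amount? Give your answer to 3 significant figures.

1240 pmol

Number of half-lives elapsed: n = 434/114 ≈ 3.807.
A₀ = A × 2^n = 88.7 × 2^3.807 = 88.7 × 13.997 ≈ 1241.5 pmol.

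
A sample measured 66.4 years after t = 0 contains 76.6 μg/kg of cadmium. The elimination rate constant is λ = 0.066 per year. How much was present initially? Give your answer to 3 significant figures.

6130 μg/kg

t½ = ln 2 / λ = 0.69315 / 0.066 ≈ 10.502 years.
Number of half-lives elapsed: n = 66.4/10.502 ≈ 6.3225.
A₀ = A × 2^n = 76.6 × 2^6.3225 = 76.6 × 80.03 ≈ 6130.3 μg/kg.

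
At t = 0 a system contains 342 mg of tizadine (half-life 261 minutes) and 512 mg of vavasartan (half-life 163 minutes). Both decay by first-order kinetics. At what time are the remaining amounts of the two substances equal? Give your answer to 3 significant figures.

Set 342·(1/2)^(t/261) = 512·(1/2)^(t/163).
Taking log₂: log₂(342/512) = t·(1/261 − 1/163).
log₂(0.66797) = -0.58215; 1/261 − 1/163 = -0.0023036.
t = -0.58215 / -0.0023036 ≈ 252.72 minutes.

253 minutes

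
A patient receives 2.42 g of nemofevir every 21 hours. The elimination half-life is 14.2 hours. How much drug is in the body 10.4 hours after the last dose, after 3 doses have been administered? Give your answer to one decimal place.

2.2 g

The 3 doses were given 52.4, 31.4, 10.4 hours ago.
Total = 2.42·(1/2)^(52.4/14.2) + 2.42·(1/2)^(31.4/14.2) + 2.42·(1/2)^(10.4/14.2)
      = 0.18749 + 0.52259 + 1.4566 ≈ 2.1667 g.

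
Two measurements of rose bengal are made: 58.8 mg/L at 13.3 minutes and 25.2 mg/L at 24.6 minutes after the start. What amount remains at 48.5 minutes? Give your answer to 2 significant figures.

Over Δt = 24.6 − 13.3 = 11.3 minutes, the level fell by a factor of 58.8/25.2 ≈ 2.3333.
n = log₂(2.3333) ≈ 1.2224 half-lives, so t½ = 11.3/1.2224 ≈ 9.2442 minutes.
From t = 24.6 to t = 48.5: 25.2 × (1/2)^((48.5−24.6)/9.2442) ≈ 4.1987 mg/L.

4.2 mg/L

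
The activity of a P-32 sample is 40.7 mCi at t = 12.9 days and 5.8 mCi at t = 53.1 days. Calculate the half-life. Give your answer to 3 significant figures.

14.3 days

Over Δt = 53.1 − 12.9 = 40.2 days, the level fell by a factor of 40.7/5.8 ≈ 7.0172.
n = log₂(7.0172) ≈ 2.8109 half-lives, so t½ = 40.2/2.8109 ≈ 14.301 days.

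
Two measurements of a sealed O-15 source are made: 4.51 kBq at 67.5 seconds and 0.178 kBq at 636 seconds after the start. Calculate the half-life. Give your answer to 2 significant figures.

120 seconds

Over Δt = 636 − 67.5 = 568.5 seconds, the level fell by a factor of 4.51/0.178 ≈ 25.337.
n = log₂(25.337) ≈ 4.6632 half-lives, so t½ = 568.5/4.6632 ≈ 121.91 seconds.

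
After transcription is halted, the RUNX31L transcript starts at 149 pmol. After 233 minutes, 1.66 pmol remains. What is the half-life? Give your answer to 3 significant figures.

35.9 minutes

A/A₀ = 1.66/149 ≈ 0.011141.
n = log₂(89.759) ≈ 6.488 half-lives elapsed in 233 minutes.
t½ = 233/6.488 ≈ 35.913 minutes.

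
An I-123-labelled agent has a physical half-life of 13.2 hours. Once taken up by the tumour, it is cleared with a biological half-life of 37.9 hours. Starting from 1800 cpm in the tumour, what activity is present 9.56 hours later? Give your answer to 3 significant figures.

1/t_eff = 1/t_phys + 1/t_biol = 1/13.2 + 1/37.9 = 0.10214 per hour.
t_eff = 13.2 × 37.9 / (13.2 + 37.9) ≈ 9.7902 hours.
Remaining = 1800 × (1/2)^(9.56/9.7902) = 1800 × (1/2)^0.97649 ≈ 914.79 cpm.

915 cpm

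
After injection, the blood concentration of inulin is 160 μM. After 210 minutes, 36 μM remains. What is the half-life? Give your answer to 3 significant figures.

A/A₀ = 36/160 ≈ 0.225.
n = log₂(4.4444) ≈ 2.152 half-lives elapsed in 210 minutes.
t½ = 210/2.152 ≈ 97.584 minutes.

97.6 minutes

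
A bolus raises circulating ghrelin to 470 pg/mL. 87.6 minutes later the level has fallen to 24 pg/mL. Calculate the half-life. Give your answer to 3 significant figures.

20.4 minutes

A/A₀ = 24/470 ≈ 0.051064.
n = log₂(19.583) ≈ 4.2916 half-lives elapsed in 87.6 minutes.
t½ = 87.6/4.2916 ≈ 20.412 minutes.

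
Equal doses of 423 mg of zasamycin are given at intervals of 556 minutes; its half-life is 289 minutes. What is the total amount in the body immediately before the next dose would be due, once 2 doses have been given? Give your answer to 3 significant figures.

141 mg

The 2 doses were given 1112, 556 minutes ago.
Total = 423·(1/2)^(1112/289) + 423·(1/2)^(556/289)
      = 29.38 + 111.48 ≈ 140.86 mg.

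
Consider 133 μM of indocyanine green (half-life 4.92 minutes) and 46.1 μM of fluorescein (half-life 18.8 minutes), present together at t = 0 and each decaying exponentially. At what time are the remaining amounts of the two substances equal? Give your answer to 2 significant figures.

10 minutes

Set 133·(1/2)^(t/4.92) = 46.1·(1/2)^(t/18.8).
Taking log₂: log₂(133/46.1) = t·(1/4.92 − 1/18.8).
log₂(2.885) = 1.5286; 1/4.92 − 1/18.8 = 0.15006.
t = 1.5286 / 0.15006 ≈ 10.186 minutes.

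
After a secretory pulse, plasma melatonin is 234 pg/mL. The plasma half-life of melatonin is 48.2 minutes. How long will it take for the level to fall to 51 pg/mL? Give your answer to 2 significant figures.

Fraction remaining = 51/234 ≈ 0.21795.
n = log₂(234/51) = ln(4.5882)/ln 2 ≈ 2.1979 half-lives.
t = n × t½ = 2.1979 × 48.2 ≈ 105.94 minutes.

110 minutes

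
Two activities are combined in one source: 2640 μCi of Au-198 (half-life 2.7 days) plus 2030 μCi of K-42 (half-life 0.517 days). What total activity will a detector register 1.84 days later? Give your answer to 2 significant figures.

Au-198: 2640 × (1/2)^(1.84/2.7) = 2640 × (1/2)^0.68148 ≈ 1646.1 μCi.
K-42: 2030 × (1/2)^(1.84/0.517) = 2030 × (1/2)^3.559 ≈ 172.24 μCi.
Total = 1646.1 + 172.24 ≈ 1818.3 μCi.

1800 μCi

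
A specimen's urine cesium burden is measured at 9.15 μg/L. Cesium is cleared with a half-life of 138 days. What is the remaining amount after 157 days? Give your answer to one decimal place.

4.2 μg/L

Number of half-lives: n = 157/138 ≈ 1.1377.
Remaining = 9.15 × (1/2)^1.1377 = 9.15 × 0.45449 ≈ 4.1586 μg/L.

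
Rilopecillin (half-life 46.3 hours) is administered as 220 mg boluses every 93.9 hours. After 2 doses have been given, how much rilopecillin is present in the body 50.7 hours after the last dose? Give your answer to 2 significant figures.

130 mg

The 2 doses were given 144.6, 50.7 hours ago.
Total = 220·(1/2)^(144.6/46.3) + 220·(1/2)^(50.7/46.3)
      = 25.251 + 102.99 ≈ 128.24 mg.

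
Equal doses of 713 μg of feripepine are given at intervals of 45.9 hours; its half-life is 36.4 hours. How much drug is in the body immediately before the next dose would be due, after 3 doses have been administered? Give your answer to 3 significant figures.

473 μg

The 3 doses were given 137.7, 91.8, 45.9 hours ago.
Total = 713·(1/2)^(137.7/36.4) + 713·(1/2)^(91.8/36.4) + 713·(1/2)^(45.9/36.4)
      = 51.797 + 124.14 + 297.5 ≈ 473.44 μg.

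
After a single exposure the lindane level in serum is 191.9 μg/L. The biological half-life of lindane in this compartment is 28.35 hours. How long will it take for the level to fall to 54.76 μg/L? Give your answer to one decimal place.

Fraction remaining = 54.76/191.9 ≈ 0.28536.
n = log₂(191.9/54.76) = ln(3.5044)/ln 2 ≈ 1.8092 half-lives.
t = n × t½ = 1.8092 × 28.35 ≈ 51.29 hours.

51.3 hours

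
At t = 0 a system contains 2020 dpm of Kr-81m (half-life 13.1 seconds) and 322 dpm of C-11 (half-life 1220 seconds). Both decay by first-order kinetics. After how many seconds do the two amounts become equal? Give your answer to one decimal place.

Set 2020·(1/2)^(t/13.1) = 322·(1/2)^(t/1220).
Taking log₂: log₂(2020/322) = t·(1/13.1 − 1/1220).
log₂(6.2733) = 2.6492; 1/13.1 − 1/1220 = 0.075516.
t = 2.6492 / 0.075516 ≈ 35.082 seconds.

35.1 seconds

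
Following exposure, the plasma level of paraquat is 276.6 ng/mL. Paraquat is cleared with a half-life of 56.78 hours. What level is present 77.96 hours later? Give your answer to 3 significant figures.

107 ng/mL

Number of half-lives: n = 77.96/56.78 ≈ 1.373.
Remaining = 276.6 × (1/2)^1.373 = 276.6 × 0.38608 ≈ 106.79 ng/mL.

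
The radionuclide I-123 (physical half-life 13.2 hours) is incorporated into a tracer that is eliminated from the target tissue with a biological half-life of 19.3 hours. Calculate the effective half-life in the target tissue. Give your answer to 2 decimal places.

7.84 hours

1/t_eff = 1/t_phys + 1/t_biol = 1/13.2 + 1/19.3 = 0.12757 per hour.
t_eff = 13.2 × 19.3 / (13.2 + 19.3) ≈ 7.8388 hours.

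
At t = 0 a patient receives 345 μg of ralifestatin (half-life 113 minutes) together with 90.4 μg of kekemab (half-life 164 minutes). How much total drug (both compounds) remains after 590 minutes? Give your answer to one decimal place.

16.7 μg

ralifestatin: 345 × (1/2)^(590/113) = 345 × (1/2)^5.2212 ≈ 9.2485 μg.
kekemab: 90.4 × (1/2)^(590/164) = 90.4 × (1/2)^3.5976 ≈ 7.4678 μg.
Total = 9.2485 + 7.4678 ≈ 16.716 μg.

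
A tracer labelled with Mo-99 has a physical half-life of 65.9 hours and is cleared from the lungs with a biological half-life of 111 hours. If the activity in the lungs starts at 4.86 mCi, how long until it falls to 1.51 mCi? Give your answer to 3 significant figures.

69.7 hours

1/t_eff = 1/t_phys + 1/t_biol = 1/65.9 + 1/111 = 0.024184 per hour.
t_eff = 65.9 × 111 / (65.9 + 111) ≈ 41.35 hours.
n = log₂(4.86/1.51) ≈ 1.6864; t = 1.6864 × 41.35 ≈ 69.734 hours.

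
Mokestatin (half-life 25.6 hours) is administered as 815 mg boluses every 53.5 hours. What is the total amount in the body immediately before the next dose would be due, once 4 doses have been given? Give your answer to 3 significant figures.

249 mg

The 4 doses were given 214, 160.5, 107, 53.5 hours ago.
Total = 815·(1/2)^(214/25.6) + 815·(1/2)^(160.5/25.6) + 815·(1/2)^(107/25.6) + 815·(1/2)^(53.5/25.6)
      = 2.4816 + 10.564 + 44.972 + 191.45 ≈ 249.47 mg.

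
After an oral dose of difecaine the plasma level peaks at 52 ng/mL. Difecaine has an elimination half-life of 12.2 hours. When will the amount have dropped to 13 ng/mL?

13/52 = 1/4, so 2 half-lives have elapsed.
t = 2 × 12.2 = 24.4 hours.

24.4 hours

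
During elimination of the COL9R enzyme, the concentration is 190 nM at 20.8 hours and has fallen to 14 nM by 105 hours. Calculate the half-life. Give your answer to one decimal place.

Over Δt = 105 − 20.8 = 84.2 hours, the level fell by a factor of 190/14 ≈ 13.571.
n = log₂(13.571) ≈ 3.7625 half-lives, so t½ = 84.2/3.7625 ≈ 22.379 hours.

22.4 hours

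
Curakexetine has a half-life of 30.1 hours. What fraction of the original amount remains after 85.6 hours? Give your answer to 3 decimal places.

n = 85.6/30.1 ≈ 2.8439 half-lives.
Fraction remaining = (1/2)^2.8439 ≈ 0.13929.

0.139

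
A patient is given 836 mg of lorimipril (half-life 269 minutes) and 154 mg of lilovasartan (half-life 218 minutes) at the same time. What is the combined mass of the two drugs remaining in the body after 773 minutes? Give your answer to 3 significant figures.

lorimipril: 836 × (1/2)^(773/269) = 836 × (1/2)^2.8736 ≈ 114.07 mg.
lilovasartan: 154 × (1/2)^(773/218) = 154 × (1/2)^3.5459 ≈ 13.186 mg.
Total = 114.07 + 13.186 ≈ 127.25 mg.

127 mg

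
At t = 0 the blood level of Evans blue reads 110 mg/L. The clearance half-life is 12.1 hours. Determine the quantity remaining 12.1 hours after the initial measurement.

55 mg/L

Elapsed time is 1 half-life (12.1/12.1).
Each half-life halves the amount: 110 × (1/2)^1 = 110/2 = 55 mg/L.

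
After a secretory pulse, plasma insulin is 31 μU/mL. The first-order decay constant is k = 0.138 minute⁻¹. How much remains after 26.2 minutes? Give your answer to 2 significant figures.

t½ = ln 2 / k = 0.69315 / 0.138 ≈ 5.0228 minutes.
Number of half-lives: n = 26.2/5.0228 ≈ 5.2162.
Remaining = 31 × (1/2)^5.2162 = 31 × 0.026901 ≈ 0.83392 μU/mL.

0.83 μU/mL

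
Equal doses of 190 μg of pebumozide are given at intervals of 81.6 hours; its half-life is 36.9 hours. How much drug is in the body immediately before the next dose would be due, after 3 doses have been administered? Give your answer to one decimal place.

The 3 doses were given 244.8, 163.2, 81.6 hours ago.
Total = 190·(1/2)^(244.8/36.9) + 190·(1/2)^(163.2/36.9) + 190·(1/2)^(81.6/36.9)
      = 1.9128 + 8.8587 + 41.026 ≈ 51.798 μg.

51.8 μg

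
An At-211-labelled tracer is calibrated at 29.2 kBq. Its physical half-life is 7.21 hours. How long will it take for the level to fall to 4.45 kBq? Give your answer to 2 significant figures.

20 hours

Fraction remaining = 4.45/29.2 ≈ 0.1524.
n = log₂(29.2/4.45) = ln(6.5618)/ln 2 ≈ 2.7141 half-lives.
t = n × t½ = 2.7141 × 7.21 ≈ 19.569 hours.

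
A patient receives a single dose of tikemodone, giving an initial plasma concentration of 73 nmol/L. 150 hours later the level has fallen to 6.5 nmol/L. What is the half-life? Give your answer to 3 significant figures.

A/A₀ = 6.5/73 ≈ 0.089041.
n = log₂(11.231) ≈ 3.4894 half-lives elapsed in 150 hours.
t½ = 150/3.4894 ≈ 42.988 hours.

43.0 hours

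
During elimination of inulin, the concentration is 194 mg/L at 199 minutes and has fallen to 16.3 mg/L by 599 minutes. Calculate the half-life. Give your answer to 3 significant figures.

Over Δt = 599 − 199 = 400 minutes, the level fell by a factor of 194/16.3 ≈ 11.902.
n = log₂(11.902) ≈ 3.5731 half-lives, so t½ = 400/3.5731 ≈ 111.95 minutes.

112 minutes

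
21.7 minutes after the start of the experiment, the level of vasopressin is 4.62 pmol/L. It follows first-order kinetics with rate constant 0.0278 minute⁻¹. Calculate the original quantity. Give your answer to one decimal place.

8.4 pmol/L

t½ = ln 2 / λ = 0.69315 / 0.0278 ≈ 24.933 minutes.
Number of half-lives elapsed: n = 21.7/24.933 ≈ 0.87032.
A₀ = A × 2^n = 4.62 × 2^0.87032 = 4.62 × 1.8281 ≈ 8.4457 pmol/L.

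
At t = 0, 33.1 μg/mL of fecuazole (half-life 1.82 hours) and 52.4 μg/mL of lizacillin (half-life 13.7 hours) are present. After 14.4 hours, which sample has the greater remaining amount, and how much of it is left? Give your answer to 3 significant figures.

fecuazole: 33.1 × (1/2)^7.9121 ≈ 0.13742 μg/mL.
lizacillin: 52.4 × (1/2)^1.0511 ≈ 25.288 μg/mL.
Lizacillin has more remaining, at ≈ 25.288 μg/mL.

lizacillin, 25.3 μg/mL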